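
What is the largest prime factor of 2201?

2201 = 31 · 71
71 is prime.
So 2201 = 31 · 71; the largest prime factor is 71.

71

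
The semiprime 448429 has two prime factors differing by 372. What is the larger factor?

881

Since p = q + 372, we have 448429 = q(q + 372), so q² + 372q − 448429 = 0.
Discriminant: 372² + 4·448429 = 138384 + 1793716 = 1932100; √1932100 = 1390.
q = (−372 + 1390)/2 = 509, and p = q + 372 = 881.
Check: 509 · 881 = 448429.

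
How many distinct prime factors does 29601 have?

4

29601 = 3^2 · 3289
3289 = 11 · 299
299 = 13 · 23
29601 = 3^2 · 11 · 13 · 23, which has 4 distinct prime factors.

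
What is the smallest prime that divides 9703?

31

9703 is odd.
Digit sum 19, not divisible by 3.
Ends in 3: not divisible by 5.
7: 9703 = 7·1386 + 1
11: 9703 = 11·882 + 1
13: 9703 = 13·746 + 5
17: 9703 = 17·570 + 13
19: 9703 = 19·510 + 13
23: 9703 = 23·421 + 20
29: 9703 = 29·334 + 17
31: 9703 = 31·313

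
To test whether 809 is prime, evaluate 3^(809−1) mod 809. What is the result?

3^1 ≡ 3 (mod 809)
3^2 ≡ 3^2 = 9 ≡ 9 (mod 809)
3^4 ≡ 9^2 = 81 ≡ 81 (mod 809)
3^8 ≡ 81^2 = 6561 ≡ 89 (mod 809)
3^16 ≡ 89^2 = 7921 ≡ 640 (mod 809)
3^32 ≡ 640^2 = 409600 ≡ 246 (mod 809)
3^64 ≡ 246^2 = 60516 ≡ 650 (mod 809)
3^128 ≡ 650^2 = 422500 ≡ 202 (mod 809)
3^256 ≡ 202^2 = 40804 ≡ 354 (mod 809)
3^512 ≡ 354^2 = 125316 ≡ 730 (mod 809)
808 = 512 + 256 + 32 + 8 in binary powers of 2.
So 3^808 ≡ 730 · 354 · 246 · 89 ≡ 1 (mod 809).
Since the result is 1, base 3 gives no evidence that 809 is composite.

1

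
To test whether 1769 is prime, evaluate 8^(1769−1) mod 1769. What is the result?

935

8^1 ≡ 8 (mod 1769)
8^2 ≡ 8^2 = 64 ≡ 64 (mod 1769)
8^4 ≡ 64^2 = 4096 ≡ 558 (mod 1769)
8^8 ≡ 558^2 = 311364 ≡ 20 (mod 1769)
8^16 ≡ 20^2 = 400 ≡ 400 (mod 1769)
8^32 ≡ 400^2 = 160000 ≡ 790 (mod 1769)
8^64 ≡ 790^2 = 624100 ≡ 1412 (mod 1769)
8^128 ≡ 1412^2 = 1993744 ≡ 81 (mod 1769)
8^256 ≡ 81^2 = 6561 ≡ 1254 (mod 1769)
8^512 ≡ 1254^2 = 1572516 ≡ 1644 (mod 1769)
8^1024 ≡ 1644^2 = 2702736 ≡ 1473 (mod 1769)
1768 = 1024 + 512 + 128 + 64 + 32 + 8 in binary powers of 2.
So 8^1768 ≡ 1473 · 1644 · 81 · 1412 · 790 · 20 ≡ 935 (mod 1769).
Since 935 ≠ 1, base 8 is a Fermat witness: 1769 is composite.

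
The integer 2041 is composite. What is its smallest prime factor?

2041 is odd.
Digit sum 7, not divisible by 3.
Ends in 1: not divisible by 5.
7: 2041 = 7·291 + 4
11: 2041 = 11·185 + 6
13: 2041 = 13·157

13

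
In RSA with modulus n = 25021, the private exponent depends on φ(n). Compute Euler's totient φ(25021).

24700

Factor: 25021 = 131 · 191.
φ(25021) = (131−1) · (191−1) = 130 · 190 = 24700.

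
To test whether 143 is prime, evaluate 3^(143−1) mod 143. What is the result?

42

3^1 ≡ 3 (mod 143)
3^2 ≡ 3^2 = 9 ≡ 9 (mod 143)
3^4 ≡ 9^2 = 81 ≡ 81 (mod 143)
3^8 ≡ 81^2 = 6561 ≡ 126 (mod 143)
3^16 ≡ 126^2 = 15876 ≡ 3 (mod 143)
3^32 ≡ 3^2 = 9 ≡ 9 (mod 143)
3^64 ≡ 9^2 = 81 ≡ 81 (mod 143)
3^128 ≡ 81^2 = 6561 ≡ 126 (mod 143)
142 = 128 + 8 + 4 + 2 in binary powers of 2.
So 3^142 ≡ 126 · 126 · 81 · 9 ≡ 42 (mod 143).
Since 42 ≠ 1, base 3 is a Fermat witness: 143 is composite.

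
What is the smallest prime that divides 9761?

9761 is odd.
Digit sum 23, not divisible by 3.
Ends in 1: not divisible by 5.
7: 9761 = 7·1394 + 3
11: 9761 = 11·887 + 4
13: 9761 = 13·750 + 11
17: 9761 = 17·574 + 3
19: 9761 = 19·513 + 14
23: 9761 = 23·424 + 9
29: 9761 = 29·336 + 17
31: 9761 = 31·314 + 27
37: 9761 = 37·263 + 30
41: 9761 = 41·238 + 3
43: 9761 = 43·227

43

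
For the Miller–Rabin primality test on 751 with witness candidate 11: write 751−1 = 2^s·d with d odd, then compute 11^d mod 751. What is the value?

750

751 − 1 = 750 = 2^1 · 375, so d = 375.
11^1 ≡ 11 (mod 751)
11^2 ≡ 11^2 = 121 ≡ 121 (mod 751)
11^4 ≡ 121^2 = 14641 ≡ 372 (mod 751)
11^8 ≡ 372^2 = 138384 ≡ 200 (mod 751)
11^16 ≡ 200^2 = 40000 ≡ 197 (mod 751)
11^32 ≡ 197^2 = 38809 ≡ 508 (mod 751)
11^64 ≡ 508^2 = 258064 ≡ 471 (mod 751)
11^128 ≡ 471^2 = 221841 ≡ 296 (mod 751)
11^256 ≡ 296^2 = 87616 ≡ 500 (mod 751)
375 = 256 + 64 + 32 + 16 + 4 + 2 + 1 in binary powers of 2.
So 11^375 ≡ 500 · 471 · 508 · 197 · 372 · 121 · 11 ≡ 750 (mod 751).
Since 11^d ≡ 750 (mod 751), base 11 does not prove 751 composite.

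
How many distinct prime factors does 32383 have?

3

32383 = 13 · 2491
2491 = 47 · 53
32383 = 13 · 47 · 53, which has 3 distinct prime factors.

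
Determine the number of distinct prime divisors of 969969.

6

969969 = 3 · 323323
323323 = 7 · 46189
46189 = 11 · 4199
4199 = 13 · 323
323 = 17 · 19
969969 = 3 · 7 · 11 · 13 · 17 · 19, which has 6 distinct prime factors.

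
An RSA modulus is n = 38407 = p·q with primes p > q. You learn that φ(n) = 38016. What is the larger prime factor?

199

φ(n) = (p−1)(q−1) = n − (p+q) + 1, so p + q = 38407 − 38016 + 1 = 392.
p and q are the roots of t² − 392t + 38407 = 0.
Discriminant: 392² − 4·38407 = 153664 − 153628 = 36; √36 = 6.
q = (392 − 6)/2 = 193, p = (392 + 6)/2 = 199.
Check: 193 · 199 = 38407.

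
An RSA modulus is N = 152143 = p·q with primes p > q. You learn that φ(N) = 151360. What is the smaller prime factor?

φ(n) = (p−1)(q−1) = n − (p+q) + 1, so p + q = 152143 − 151360 + 1 = 784.
p and q are the roots of t² − 784t + 152143 = 0.
Discriminant: 784² − 4·152143 = 614656 − 608572 = 6084; √6084 = 78.
q = (784 − 78)/2 = 353, p = (784 + 78)/2 = 431.
Check: 353 · 431 = 152143.

353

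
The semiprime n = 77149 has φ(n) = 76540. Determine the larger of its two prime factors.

431

φ(n) = (p−1)(q−1) = n − (p+q) + 1, so p + q = 77149 − 76540 + 1 = 610.
p and q are the roots of t² − 610t + 77149 = 0.
Discriminant: 610² − 4·77149 = 372100 − 308596 = 63504; √63504 = 252.
q = (610 − 252)/2 = 179, p = (610 + 252)/2 = 431.
Check: 179 · 431 = 77149.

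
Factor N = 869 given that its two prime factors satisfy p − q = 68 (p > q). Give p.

Since p = q + 68, we have 869 = q(q + 68), so q² + 68q − 869 = 0.
Discriminant: 68² + 4·869 = 4624 + 3476 = 8100; √8100 = 90.
q = (−68 + 90)/2 = 11, and p = q + 68 = 79.
Check: 11 · 79 = 869.

79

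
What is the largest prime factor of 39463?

39463 = 19 · 2077
2077 = 31 · 67
67 is prime.
So 39463 = 19 · 31 · 67; the largest prime factor is 67.

67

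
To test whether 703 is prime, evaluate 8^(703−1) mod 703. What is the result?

628

8^1 ≡ 8 (mod 703)
8^2 ≡ 8^2 = 64 ≡ 64 (mod 703)
8^4 ≡ 64^2 = 4096 ≡ 581 (mod 703)
8^8 ≡ 581^2 = 337561 ≡ 121 (mod 703)
8^16 ≡ 121^2 = 14641 ≡ 581 (mod 703)
8^32 ≡ 581^2 = 337561 ≡ 121 (mod 703)
8^64 ≡ 121^2 = 14641 ≡ 581 (mod 703)
8^128 ≡ 581^2 = 337561 ≡ 121 (mod 703)
8^256 ≡ 121^2 = 14641 ≡ 581 (mod 703)
8^512 ≡ 581^2 = 337561 ≡ 121 (mod 703)
702 = 512 + 128 + 32 + 16 + 8 + 4 + 2 in binary powers of 2.
So 8^702 ≡ 121 · 121 · 121 · 581 · 121 · 581 · 64 ≡ 628 (mod 703).
Since 628 ≠ 1, base 8 is a Fermat witness: 703 is composite.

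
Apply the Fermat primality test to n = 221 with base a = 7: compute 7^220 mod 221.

7^1 ≡ 7 (mod 221)
7^2 ≡ 7^2 = 49 ≡ 49 (mod 221)
7^4 ≡ 49^2 = 2401 ≡ 191 (mod 221)
7^8 ≡ 191^2 = 36481 ≡ 16 (mod 221)
7^16 ≡ 16^2 = 256 ≡ 35 (mod 221)
7^32 ≡ 35^2 = 1225 ≡ 120 (mod 221)
7^64 ≡ 120^2 = 14400 ≡ 35 (mod 221)
7^128 ≡ 35^2 = 1225 ≡ 120 (mod 221)
220 = 128 + 64 + 16 + 8 + 4 in binary powers of 2.
So 7^220 ≡ 120 · 35 · 35 · 16 · 191 ≡ 217 (mod 221).
Since 217 ≠ 1, base 7 is a Fermat witness: 221 is composite.

217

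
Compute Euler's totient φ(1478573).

Factor: 1478573 = 47 · 163 · 193.
φ(1478573) = (47−1) · (163−1) · (193−1) = 46 · 162 · 192 = 1430784.

1430784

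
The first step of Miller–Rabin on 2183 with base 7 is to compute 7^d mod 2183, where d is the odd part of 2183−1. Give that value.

2183 − 1 = 2182 = 2^1 · 1091, so d = 1091.
7^1 ≡ 7 (mod 2183)
7^2 ≡ 7^2 = 49 ≡ 49 (mod 2183)
7^4 ≡ 49^2 = 2401 ≡ 218 (mod 2183)
7^8 ≡ 218^2 = 47524 ≡ 1681 (mod 2183)
7^16 ≡ 1681^2 = 2825761 ≡ 959 (mod 2183)
7^32 ≡ 959^2 = 919681 ≡ 638 (mod 2183)
7^64 ≡ 638^2 = 407044 ≡ 1006 (mod 2183)
7^128 ≡ 1006^2 = 1012036 ≡ 1307 (mod 2183)
7^256 ≡ 1307^2 = 1708249 ≡ 1143 (mod 2183)
7^512 ≡ 1143^2 = 1306449 ≡ 1015 (mod 2183)
7^1024 ≡ 1015^2 = 1030225 ≡ 2032 (mod 2183)
1091 = 1024 + 64 + 2 + 1 in binary powers of 2.
So 7^1091 ≡ 2032 · 1006 · 49 · 7 ≡ 86 (mod 2183).
Squaring chain: 86; never reaches −1, so base 7 is a Miller–Rabin witness that 2183 is composite.

86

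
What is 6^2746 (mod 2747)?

6^1 ≡ 6 (mod 2747)
6^2 ≡ 6^2 = 36 ≡ 36 (mod 2747)
6^4 ≡ 36^2 = 1296 ≡ 1296 (mod 2747)
6^8 ≡ 1296^2 = 1679616 ≡ 1199 (mod 2747)
6^16 ≡ 1199^2 = 1437601 ≡ 920 (mod 2747)
6^32 ≡ 920^2 = 846400 ≡ 324 (mod 2747)
6^64 ≡ 324^2 = 104976 ≡ 590 (mod 2747)
6^128 ≡ 590^2 = 348100 ≡ 1978 (mod 2747)
6^256 ≡ 1978^2 = 3912484 ≡ 756 (mod 2747)
6^512 ≡ 756^2 = 571536 ≡ 160 (mod 2747)
6^1024 ≡ 160^2 = 25600 ≡ 877 (mod 2747)
6^2048 ≡ 877^2 = 769129 ≡ 2716 (mod 2747)
2746 = 2048 + 512 + 128 + 32 + 16 + 8 + 2 in binary powers of 2.
So 6^2746 ≡ 2716 · 160 · 1978 · 324 · 920 · 1199 · 36 ≡ 412 (mod 2747).
Since 412 ≠ 1, base 6 is a Fermat witness: 2747 is composite.

412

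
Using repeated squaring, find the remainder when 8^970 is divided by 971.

1

8^1 ≡ 8 (mod 971)
8^2 ≡ 8^2 = 64 ≡ 64 (mod 971)
8^4 ≡ 64^2 = 4096 ≡ 212 (mod 971)
8^8 ≡ 212^2 = 44944 ≡ 278 (mod 971)
8^16 ≡ 278^2 = 77284 ≡ 575 (mod 971)
8^32 ≡ 575^2 = 330625 ≡ 485 (mod 971)
8^64 ≡ 485^2 = 235225 ≡ 243 (mod 971)
8^128 ≡ 243^2 = 59049 ≡ 789 (mod 971)
8^256 ≡ 789^2 = 622521 ≡ 110 (mod 971)
8^512 ≡ 110^2 = 12100 ≡ 448 (mod 971)
970 = 512 + 256 + 128 + 64 + 8 + 2 in binary powers of 2.
So 8^970 ≡ 448 · 110 · 789 · 243 · 278 · 64 ≡ 1 (mod 971).
Since the result is 1, base 8 gives no evidence that 971 is composite.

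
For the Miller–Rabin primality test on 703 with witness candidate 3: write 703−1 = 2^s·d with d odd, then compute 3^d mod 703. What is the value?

702

703 − 1 = 702 = 2^1 · 351, so d = 351.
3^1 ≡ 3 (mod 703)
3^2 ≡ 3^2 = 9 ≡ 9 (mod 703)
3^4 ≡ 9^2 = 81 ≡ 81 (mod 703)
3^8 ≡ 81^2 = 6561 ≡ 234 (mod 703)
3^16 ≡ 234^2 = 54756 ≡ 625 (mod 703)
3^32 ≡ 625^2 = 390625 ≡ 460 (mod 703)
3^64 ≡ 460^2 = 211600 ≡ 700 (mod 703)
3^128 ≡ 700^2 = 490000 ≡ 9 (mod 703)
3^256 ≡ 9^2 = 81 ≡ 81 (mod 703)
351 = 256 + 64 + 16 + 8 + 4 + 2 + 1 in binary powers of 2.
So 3^351 ≡ 81 · 700 · 625 · 234 · 81 · 9 · 3 ≡ 702 (mod 703).
Since 3^d ≡ 702 (mod 703), base 3 does not prove 703 composite.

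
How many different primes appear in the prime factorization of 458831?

3

458831 = 19^2 · 1271
1271 = 31 · 41
458831 = 19^2 · 31 · 41, which has 3 distinct prime factors.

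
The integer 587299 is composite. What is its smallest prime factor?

587299 is odd.
Digit sum 40, not divisible by 3.
Ends in 9: not divisible by 5.
7: 587299 = 7·83899 + 6
11: 587299 = 11·53390 + 9
13: 587299 = 13·45176 + 11
17: 587299 = 17·34547

17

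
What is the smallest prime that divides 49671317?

49671317 is odd.
Digit sum 38, not divisible by 3.
Ends in 7: not divisible by 5.
7: 49671317 = 7·7095902 + 3
11: 49671317 = 11·4515574 + 3
13: 49671317 = 13·3820870 + 7
17: 49671317 = 17·2921842 + 3
19: 49671317 = 19·2614279 + 16
23: 49671317 = 23·2159622 + 11
29: 49671317 = 29·1712804 + 1
31: 49671317 = 31·1602300 + 17
37: 49671317 = 37·1342468 + 1
41: 49671317 = 41·1211495 + 22
43: 49671317 = 43·1155146 + 39
47: 49671317 = 47·1056836 + 25
53: 49671317 = 53·937194 + 35
59: 49671317 = 59·841886 + 43
61: 49671317 = 61·814283 + 54
67: 49671317 = 67·741362 + 63
71: 49671317 = 71·699596 + 1
73: 49671317 = 73·680429

73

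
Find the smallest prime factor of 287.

7

287 is odd.
Digit sum 17, not divisible by 3.
Ends in 7: not divisible by 5.
7: 287 = 7·41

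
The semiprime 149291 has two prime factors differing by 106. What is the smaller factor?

337

Since p = q + 106, we have 149291 = q(q + 106), so q² + 106q − 149291 = 0.
Discriminant: 106² + 4·149291 = 11236 + 597164 = 608400; √608400 = 780.
q = (−106 + 780)/2 = 337, and p = q + 106 = 443.
Check: 337 · 443 = 149291.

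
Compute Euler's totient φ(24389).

Factor: 24389 = 29^3.
φ(24389) = 29^2·(29−1) = 23548.

23548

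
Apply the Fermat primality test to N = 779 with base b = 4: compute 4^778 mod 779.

4^1 ≡ 4 (mod 779)
4^2 ≡ 4^2 = 16 ≡ 16 (mod 779)
4^4 ≡ 16^2 = 256 ≡ 256 (mod 779)
4^8 ≡ 256^2 = 65536 ≡ 100 (mod 779)
4^16 ≡ 100^2 = 10000 ≡ 652 (mod 779)
4^32 ≡ 652^2 = 425104 ≡ 549 (mod 779)
4^64 ≡ 549^2 = 301401 ≡ 707 (mod 779)
4^128 ≡ 707^2 = 499849 ≡ 510 (mod 779)
4^256 ≡ 510^2 = 260100 ≡ 693 (mod 779)
4^512 ≡ 693^2 = 480249 ≡ 385 (mod 779)
778 = 512 + 256 + 8 + 2 in binary powers of 2.
So 4^778 ≡ 385 · 693 · 100 · 16 ≡ 674 (mod 779).
Since 674 ≠ 1, base 4 is a Fermat witness: 779 is composite.

674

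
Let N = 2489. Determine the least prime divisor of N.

2489 is odd.
Digit sum 23, not divisible by 3.
Ends in 9: not divisible by 5.
7: 2489 = 7·355 + 4
11: 2489 = 11·226 + 3
13: 2489 = 13·191 + 6
17: 2489 = 17·146 + 7
19: 2489 = 19·131

19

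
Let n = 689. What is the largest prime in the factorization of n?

53

689 = 13 · 53
53 is prime.
So 689 = 13 · 53; the largest prime factor is 53.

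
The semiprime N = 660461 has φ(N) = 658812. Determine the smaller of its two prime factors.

683

φ(n) = (p−1)(q−1) = n − (p+q) + 1, so p + q = 660461 − 658812 + 1 = 1650.
p and q are the roots of t² − 1650t + 660461 = 0.
Discriminant: 1650² − 4·660461 = 2722500 − 2641844 = 80656; √80656 = 284.
q = (1650 − 284)/2 = 683, p = (1650 + 284)/2 = 967.
Check: 683 · 967 = 660461.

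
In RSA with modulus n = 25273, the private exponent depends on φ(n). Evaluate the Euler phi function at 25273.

24948

Factor: 25273 = 127 · 199.
φ(25273) = (127−1) · (199−1) = 126 · 198 = 24948.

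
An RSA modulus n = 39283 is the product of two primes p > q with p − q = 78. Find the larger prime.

241

Since p = q + 78, we have 39283 = q(q + 78), so q² + 78q − 39283 = 0.
Discriminant: 78² + 4·39283 = 6084 + 157132 = 163216; √163216 = 404.
q = (−78 + 404)/2 = 163, and p = q + 78 = 241.
Check: 163 · 241 = 39283.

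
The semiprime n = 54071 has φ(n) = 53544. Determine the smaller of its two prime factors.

φ(n) = (p−1)(q−1) = n − (p+q) + 1, so p + q = 54071 − 53544 + 1 = 528.
p and q are the roots of t² − 528t + 54071 = 0.
Discriminant: 528² − 4·54071 = 278784 − 216284 = 62500; √62500 = 250.
q = (528 − 250)/2 = 139, p = (528 + 250)/2 = 389.
Check: 139 · 389 = 54071.

139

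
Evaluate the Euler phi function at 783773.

748800

Factor: 783773 = 31 · 131 · 193.
φ(783773) = (31−1) · (131−1) · (193−1) = 30 · 130 · 192 = 748800.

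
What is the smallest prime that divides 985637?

985637 is odd.
Digit sum 38, not divisible by 3.
Ends in 7: not divisible by 5.
7: 985637 = 7·140805 + 2
11: 985637 = 11·89603 + 4
13: 985637 = 13·75818 + 3
17: 985637 = 17·57978 + 11
19: 985637 = 19·51875 + 12
23: 985637 = 23·42853 + 18
29: 985637 = 29·33987 + 14
31: 985637 = 31·31794 + 23
37: 985637 = 37·26638 + 31
41: 985637 = 41·24039 + 38
43: 985637 = 43·22921 + 34
47: 985637 = 47·20971

47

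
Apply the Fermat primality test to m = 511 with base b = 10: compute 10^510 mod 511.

10^1 ≡ 10 (mod 511)
10^2 ≡ 10^2 = 100 ≡ 100 (mod 511)
10^4 ≡ 100^2 = 10000 ≡ 291 (mod 511)
10^8 ≡ 291^2 = 84681 ≡ 366 (mod 511)
10^16 ≡ 366^2 = 133956 ≡ 74 (mod 511)
10^32 ≡ 74^2 = 5476 ≡ 366 (mod 511)
10^64 ≡ 366^2 = 133956 ≡ 74 (mod 511)
10^128 ≡ 74^2 = 5476 ≡ 366 (mod 511)
10^256 ≡ 366^2 = 133956 ≡ 74 (mod 511)
510 = 256 + 128 + 64 + 32 + 16 + 8 + 4 + 2 in binary powers of 2.
So 10^510 ≡ 74 · 366 · 74 · 366 · 74 · 366 · 291 · 100 ≡ 484 (mod 511).
Since 484 ≠ 1, base 10 is a Fermat witness: 511 is composite.

484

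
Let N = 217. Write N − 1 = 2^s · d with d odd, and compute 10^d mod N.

97

217 − 1 = 216 = 2^3 · 27, so d = 27.
10^1 ≡ 10 (mod 217)
10^2 ≡ 10^2 = 100 ≡ 100 (mod 217)
10^4 ≡ 100^2 = 10000 ≡ 18 (mod 217)
10^8 ≡ 18^2 = 324 ≡ 107 (mod 217)
10^16 ≡ 107^2 = 11449 ≡ 165 (mod 217)
27 = 16 + 8 + 2 + 1 in binary powers of 2.
So 10^27 ≡ 165 · 107 · 100 · 10 ≡ 97 (mod 217).
Squaring chain: 97 → 78 → 8; never reaches −1, so base 10 is a Miller–Rabin witness that 217 is composite.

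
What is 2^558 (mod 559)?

2^1 ≡ 2 (mod 559)
2^2 ≡ 2^2 = 4 ≡ 4 (mod 559)
2^4 ≡ 4^2 = 16 ≡ 16 (mod 559)
2^8 ≡ 16^2 = 256 ≡ 256 (mod 559)
2^16 ≡ 256^2 = 65536 ≡ 133 (mod 559)
2^32 ≡ 133^2 = 17689 ≡ 360 (mod 559)
2^64 ≡ 360^2 = 129600 ≡ 471 (mod 559)
2^128 ≡ 471^2 = 221841 ≡ 477 (mod 559)
2^256 ≡ 477^2 = 227529 ≡ 16 (mod 559)
2^512 ≡ 16^2 = 256 ≡ 256 (mod 559)
558 = 512 + 32 + 8 + 4 + 2 in binary powers of 2.
So 2^558 ≡ 256 · 360 · 256 · 16 · 4 ≡ 441 (mod 559).
Since 441 ≠ 1, base 2 is a Fermat witness: 559 is composite.

441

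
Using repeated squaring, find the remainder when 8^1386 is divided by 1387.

1

8^1 ≡ 8 (mod 1387)
8^2 ≡ 8^2 = 64 ≡ 64 (mod 1387)
8^4 ≡ 64^2 = 4096 ≡ 1322 (mod 1387)
8^8 ≡ 1322^2 = 1747684 ≡ 64 (mod 1387)
8^16 ≡ 64^2 = 4096 ≡ 1322 (mod 1387)
8^32 ≡ 1322^2 = 1747684 ≡ 64 (mod 1387)
8^64 ≡ 64^2 = 4096 ≡ 1322 (mod 1387)
8^128 ≡ 1322^2 = 1747684 ≡ 64 (mod 1387)
8^256 ≡ 64^2 = 4096 ≡ 1322 (mod 1387)
8^512 ≡ 1322^2 = 1747684 ≡ 64 (mod 1387)
8^1024 ≡ 64^2 = 4096 ≡ 1322 (mod 1387)
1386 = 1024 + 256 + 64 + 32 + 8 + 2 in binary powers of 2.
So 8^1386 ≡ 1322 · 1322 · 1322 · 64 · 64 · 64 ≡ 1 (mod 1387).
Since the result is 1, base 8 gives no evidence that 1387 is composite.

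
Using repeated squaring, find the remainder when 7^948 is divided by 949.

729

7^1 ≡ 7 (mod 949)
7^2 ≡ 7^2 = 49 ≡ 49 (mod 949)
7^4 ≡ 49^2 = 2401 ≡ 503 (mod 949)
7^8 ≡ 503^2 = 253009 ≡ 575 (mod 949)
7^16 ≡ 575^2 = 330625 ≡ 373 (mod 949)
7^32 ≡ 373^2 = 139129 ≡ 575 (mod 949)
7^64 ≡ 575^2 = 330625 ≡ 373 (mod 949)
7^128 ≡ 373^2 = 139129 ≡ 575 (mod 949)
7^256 ≡ 575^2 = 330625 ≡ 373 (mod 949)
7^512 ≡ 373^2 = 139129 ≡ 575 (mod 949)
948 = 512 + 256 + 128 + 32 + 16 + 4 in binary powers of 2.
So 7^948 ≡ 575 · 373 · 575 · 575 · 373 · 503 ≡ 729 (mod 949).
Since 729 ≠ 1, base 7 is a Fermat witness: 949 is composite.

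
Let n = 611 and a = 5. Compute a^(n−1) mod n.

5^1 ≡ 5 (mod 611)
5^2 ≡ 5^2 = 25 ≡ 25 (mod 611)
5^4 ≡ 25^2 = 625 ≡ 14 (mod 611)
5^8 ≡ 14^2 = 196 ≡ 196 (mod 611)
5^16 ≡ 196^2 = 38416 ≡ 534 (mod 611)
5^32 ≡ 534^2 = 285156 ≡ 430 (mod 611)
5^64 ≡ 430^2 = 184900 ≡ 378 (mod 611)
5^128 ≡ 378^2 = 142884 ≡ 521 (mod 611)
5^256 ≡ 521^2 = 271441 ≡ 157 (mod 611)
5^512 ≡ 157^2 = 24649 ≡ 209 (mod 611)
610 = 512 + 64 + 32 + 2 in binary powers of 2.
So 5^610 ≡ 209 · 378 · 430 · 25 ≡ 441 (mod 611).
Since 441 ≠ 1, base 5 is a Fermat witness: 611 is composite.

441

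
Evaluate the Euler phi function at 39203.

Factor: 39203 = 197 · 199.
φ(39203) = (197−1) · (199−1) = 196 · 198 = 38808.

38808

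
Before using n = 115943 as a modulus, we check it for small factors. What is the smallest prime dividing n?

23

115943 is odd.
Digit sum 23, not divisible by 3.
Ends in 3: not divisible by 5.
7: 115943 = 7·16563 + 2
11: 115943 = 11·10540 + 3
13: 115943 = 13·8918 + 9
17: 115943 = 17·6820 + 3
19: 115943 = 19·6102 + 5
23: 115943 = 23·5041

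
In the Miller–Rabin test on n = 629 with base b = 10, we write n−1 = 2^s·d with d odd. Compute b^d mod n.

232

629 − 1 = 628 = 2^2 · 157, so d = 157.
10^1 ≡ 10 (mod 629)
10^2 ≡ 10^2 = 100 ≡ 100 (mod 629)
10^4 ≡ 100^2 = 10000 ≡ 565 (mod 629)
10^8 ≡ 565^2 = 319225 ≡ 322 (mod 629)
10^16 ≡ 322^2 = 103684 ≡ 528 (mod 629)
10^32 ≡ 528^2 = 278784 ≡ 137 (mod 629)
10^64 ≡ 137^2 = 18769 ≡ 528 (mod 629)
10^128 ≡ 528^2 = 278784 ≡ 137 (mod 629)
157 = 128 + 16 + 8 + 4 + 1 in binary powers of 2.
So 10^157 ≡ 137 · 528 · 322 · 565 · 10 ≡ 232 (mod 629).
Squaring chain: 232 → 359; never reaches −1, so base 10 is a Miller–Rabin witness that 629 is composite.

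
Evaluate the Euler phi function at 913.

820

Factor: 913 = 11 · 83.
φ(913) = (11−1) · (83−1) = 10 · 82 = 820.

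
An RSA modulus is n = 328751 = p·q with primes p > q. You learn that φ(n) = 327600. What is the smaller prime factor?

521

φ(n) = (p−1)(q−1) = n − (p+q) + 1, so p + q = 328751 − 327600 + 1 = 1152.
p and q are the roots of t² − 1152t + 328751 = 0.
Discriminant: 1152² − 4·328751 = 1327104 − 1315004 = 12100; √12100 = 110.
q = (1152 − 110)/2 = 521, p = (1152 + 110)/2 = 631.
Check: 521 · 631 = 328751.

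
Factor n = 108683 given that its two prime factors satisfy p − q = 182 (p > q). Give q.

Since p = q + 182, we have 108683 = q(q + 182), so q² + 182q − 108683 = 0.
Discriminant: 182² + 4·108683 = 33124 + 434732 = 467856; √467856 = 684.
q = (−182 + 684)/2 = 251, and p = q + 182 = 433.
Check: 251 · 433 = 108683.

251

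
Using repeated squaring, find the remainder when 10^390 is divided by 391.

10^1 ≡ 10 (mod 391)
10^2 ≡ 10^2 = 100 ≡ 100 (mod 391)
10^4 ≡ 100^2 = 10000 ≡ 225 (mod 391)
10^8 ≡ 225^2 = 50625 ≡ 186 (mod 391)
10^16 ≡ 186^2 = 34596 ≡ 188 (mod 391)
10^32 ≡ 188^2 = 35344 ≡ 154 (mod 391)
10^64 ≡ 154^2 = 23716 ≡ 256 (mod 391)
10^128 ≡ 256^2 = 65536 ≡ 239 (mod 391)
10^256 ≡ 239^2 = 57121 ≡ 35 (mod 391)
390 = 256 + 128 + 4 + 2 in binary powers of 2.
So 10^390 ≡ 35 · 239 · 225 · 100 ≡ 349 (mod 391).
Since 349 ≠ 1, base 10 is a Fermat witness: 391 is composite.

349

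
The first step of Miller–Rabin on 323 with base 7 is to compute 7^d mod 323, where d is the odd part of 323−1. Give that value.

323 − 1 = 322 = 2^1 · 161, so d = 161.
7^1 ≡ 7 (mod 323)
7^2 ≡ 7^2 = 49 ≡ 49 (mod 323)
7^4 ≡ 49^2 = 2401 ≡ 140 (mod 323)
7^8 ≡ 140^2 = 19600 ≡ 220 (mod 323)
7^16 ≡ 220^2 = 48400 ≡ 273 (mod 323)
7^32 ≡ 273^2 = 74529 ≡ 239 (mod 323)
7^64 ≡ 239^2 = 57121 ≡ 273 (mod 323)
7^128 ≡ 273^2 = 74529 ≡ 239 (mod 323)
161 = 128 + 32 + 1 in binary powers of 2.
So 7^161 ≡ 239 · 239 · 7 ≡ 296 (mod 323).
Squaring chain: 296; never reaches −1, so base 7 is a Miller–Rabin witness that 323 is composite.

296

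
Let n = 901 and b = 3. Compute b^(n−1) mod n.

863

3^1 ≡ 3 (mod 901)
3^2 ≡ 3^2 = 9 ≡ 9 (mod 901)
3^4 ≡ 9^2 = 81 ≡ 81 (mod 901)
3^8 ≡ 81^2 = 6561 ≡ 254 (mod 901)
3^16 ≡ 254^2 = 64516 ≡ 545 (mod 901)
3^32 ≡ 545^2 = 297025 ≡ 596 (mod 901)
3^64 ≡ 596^2 = 355216 ≡ 222 (mod 901)
3^128 ≡ 222^2 = 49284 ≡ 630 (mod 901)
3^256 ≡ 630^2 = 396900 ≡ 460 (mod 901)
3^512 ≡ 460^2 = 211600 ≡ 766 (mod 901)
900 = 512 + 256 + 128 + 4 in binary powers of 2.
So 3^900 ≡ 766 · 460 · 630 · 81 ≡ 863 (mod 901).
Since 863 ≠ 1, base 3 is a Fermat witness: 901 is composite.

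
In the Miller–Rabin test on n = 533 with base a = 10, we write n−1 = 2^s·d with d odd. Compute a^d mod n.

533 − 1 = 532 = 2^2 · 133, so d = 133.
10^1 ≡ 10 (mod 533)
10^2 ≡ 10^2 = 100 ≡ 100 (mod 533)
10^4 ≡ 100^2 = 10000 ≡ 406 (mod 533)
10^8 ≡ 406^2 = 164836 ≡ 139 (mod 533)
10^16 ≡ 139^2 = 19321 ≡ 133 (mod 533)
10^32 ≡ 133^2 = 17689 ≡ 100 (mod 533)
10^64 ≡ 100^2 = 10000 ≡ 406 (mod 533)
10^128 ≡ 406^2 = 164836 ≡ 139 (mod 533)
133 = 128 + 4 + 1 in binary powers of 2.
So 10^133 ≡ 139 · 406 · 10 ≡ 426 (mod 533).
Squaring chain: 426 → 256; never reaches −1, so base 10 is a Miller–Rabin witness that 533 is composite.

426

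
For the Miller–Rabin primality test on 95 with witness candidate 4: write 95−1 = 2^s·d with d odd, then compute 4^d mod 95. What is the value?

95 − 1 = 94 = 2^1 · 47, so d = 47.
4^1 ≡ 4 (mod 95)
4^2 ≡ 4^2 = 16 ≡ 16 (mod 95)
4^4 ≡ 16^2 = 256 ≡ 66 (mod 95)
4^8 ≡ 66^2 = 4356 ≡ 81 (mod 95)
4^16 ≡ 81^2 = 6561 ≡ 6 (mod 95)
4^32 ≡ 6^2 = 36 ≡ 36 (mod 95)
47 = 32 + 8 + 4 + 2 + 1 in binary powers of 2.
So 4^47 ≡ 36 · 81 · 66 · 16 · 4 ≡ 54 (mod 95).
Squaring chain: 54; never reaches −1, so base 4 is a Miller–Rabin witness that 95 is composite.

54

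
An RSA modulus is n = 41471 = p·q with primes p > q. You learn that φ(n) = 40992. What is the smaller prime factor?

113

φ(n) = (p−1)(q−1) = n − (p+q) + 1, so p + q = 41471 − 40992 + 1 = 480.
p and q are the roots of t² − 480t + 41471 = 0.
Discriminant: 480² − 4·41471 = 230400 − 165884 = 64516; √64516 = 254.
q = (480 − 254)/2 = 113, p = (480 + 254)/2 = 367.
Check: 113 · 367 = 41471.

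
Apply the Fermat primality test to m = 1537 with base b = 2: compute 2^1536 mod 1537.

49

2^1 ≡ 2 (mod 1537)
2^2 ≡ 2^2 = 4 ≡ 4 (mod 1537)
2^4 ≡ 4^2 = 16 ≡ 16 (mod 1537)
2^8 ≡ 16^2 = 256 ≡ 256 (mod 1537)
2^16 ≡ 256^2 = 65536 ≡ 982 (mod 1537)
2^32 ≡ 982^2 = 964324 ≡ 625 (mod 1537)
2^64 ≡ 625^2 = 390625 ≡ 227 (mod 1537)
2^128 ≡ 227^2 = 51529 ≡ 808 (mod 1537)
2^256 ≡ 808^2 = 652864 ≡ 1176 (mod 1537)
2^512 ≡ 1176^2 = 1382976 ≡ 1213 (mod 1537)
2^1024 ≡ 1213^2 = 1471369 ≡ 460 (mod 1537)
1536 = 1024 + 512 in binary powers of 2.
So 2^1536 ≡ 460 · 1213 ≡ 49 (mod 1537).
Since 49 ≠ 1, base 2 is a Fermat witness: 1537 is composite.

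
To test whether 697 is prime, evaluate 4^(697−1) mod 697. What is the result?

324

4^1 ≡ 4 (mod 697)
4^2 ≡ 4^2 = 16 ≡ 16 (mod 697)
4^4 ≡ 16^2 = 256 ≡ 256 (mod 697)
4^8 ≡ 256^2 = 65536 ≡ 18 (mod 697)
4^16 ≡ 18^2 = 324 ≡ 324 (mod 697)
4^32 ≡ 324^2 = 104976 ≡ 426 (mod 697)
4^64 ≡ 426^2 = 181476 ≡ 256 (mod 697)
4^128 ≡ 256^2 = 65536 ≡ 18 (mod 697)
4^256 ≡ 18^2 = 324 ≡ 324 (mod 697)
4^512 ≡ 324^2 = 104976 ≡ 426 (mod 697)
696 = 512 + 128 + 32 + 16 + 8 in binary powers of 2.
So 4^696 ≡ 426 · 18 · 426 · 324 · 18 ≡ 324 (mod 697).
Since 324 ≠ 1, base 4 is a Fermat witness: 697 is composite.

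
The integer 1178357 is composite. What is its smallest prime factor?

29

1178357 is odd.
Digit sum 32, not divisible by 3.
Ends in 7: not divisible by 5.
7: 1178357 = 7·168336 + 5
11: 1178357 = 11·107123 + 4
13: 1178357 = 13·90642 + 11
17: 1178357 = 17·69315 + 2
19: 1178357 = 19·62018 + 15
23: 1178357 = 23·51232 + 21
29: 1178357 = 29·40633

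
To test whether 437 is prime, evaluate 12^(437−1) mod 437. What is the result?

12^1 ≡ 12 (mod 437)
12^2 ≡ 12^2 = 144 ≡ 144 (mod 437)
12^4 ≡ 144^2 = 20736 ≡ 197 (mod 437)
12^8 ≡ 197^2 = 38809 ≡ 353 (mod 437)
12^16 ≡ 353^2 = 124609 ≡ 64 (mod 437)
12^32 ≡ 64^2 = 4096 ≡ 163 (mod 437)
12^64 ≡ 163^2 = 26569 ≡ 349 (mod 437)
12^128 ≡ 349^2 = 121801 ≡ 315 (mod 437)
12^256 ≡ 315^2 = 99225 ≡ 26 (mod 437)
436 = 256 + 128 + 32 + 16 + 4 in binary powers of 2.
So 12^436 ≡ 26 · 315 · 163 · 64 · 197 ≡ 292 (mod 437).
Since 292 ≠ 1, base 12 is a Fermat witness: 437 is composite.

292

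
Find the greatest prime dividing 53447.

53447 = 19 · 2813
2813 = 29 · 97
97 is prime.
So 53447 = 19 · 29 · 97; the largest prime factor is 97.

97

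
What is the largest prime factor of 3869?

73

3869 = 53 · 73
73 is prime.
So 3869 = 53 · 73; the largest prime factor is 73.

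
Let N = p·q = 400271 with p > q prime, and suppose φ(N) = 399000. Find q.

571

φ(n) = (p−1)(q−1) = n − (p+q) + 1, so p + q = 400271 − 399000 + 1 = 1272.
p and q are the roots of t² − 1272t + 400271 = 0.
Discriminant: 1272² − 4·400271 = 1617984 − 1601084 = 16900; √16900 = 130.
q = (1272 − 130)/2 = 571, p = (1272 + 130)/2 = 701.
Check: 571 · 701 = 400271.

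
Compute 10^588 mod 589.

349

10^1 ≡ 10 (mod 589)
10^2 ≡ 10^2 = 100 ≡ 100 (mod 589)
10^4 ≡ 100^2 = 10000 ≡ 576 (mod 589)
10^8 ≡ 576^2 = 331776 ≡ 169 (mod 589)
10^16 ≡ 169^2 = 28561 ≡ 289 (mod 589)
10^32 ≡ 289^2 = 83521 ≡ 472 (mod 589)
10^64 ≡ 472^2 = 222784 ≡ 142 (mod 589)
10^128 ≡ 142^2 = 20164 ≡ 138 (mod 589)
10^256 ≡ 138^2 = 19044 ≡ 196 (mod 589)
10^512 ≡ 196^2 = 38416 ≡ 131 (mod 589)
588 = 512 + 64 + 8 + 4 in binary powers of 2.
So 10^588 ≡ 131 · 142 · 169 · 576 ≡ 349 (mod 589).
Since 349 ≠ 1, base 10 is a Fermat witness: 589 is composite.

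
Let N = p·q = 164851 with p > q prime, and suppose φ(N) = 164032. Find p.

467

φ(n) = (p−1)(q−1) = n − (p+q) + 1, so p + q = 164851 − 164032 + 1 = 820.
p and q are the roots of t² − 820t + 164851 = 0.
Discriminant: 820² − 4·164851 = 672400 − 659404 = 12996; √12996 = 114.
q = (820 − 114)/2 = 353, p = (820 + 114)/2 = 467.
Check: 353 · 467 = 164851.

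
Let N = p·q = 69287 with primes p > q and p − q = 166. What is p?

359

Since p = q + 166, we have 69287 = q(q + 166), so q² + 166q − 69287 = 0.
Discriminant: 166² + 4·69287 = 27556 + 277148 = 304704; √304704 = 552.
q = (−166 + 552)/2 = 193, and p = q + 166 = 359.
Check: 193 · 359 = 69287.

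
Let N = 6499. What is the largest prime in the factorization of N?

97

6499 = 67 · 97
97 is prime.
So 6499 = 67 · 97; the largest prime factor is 97.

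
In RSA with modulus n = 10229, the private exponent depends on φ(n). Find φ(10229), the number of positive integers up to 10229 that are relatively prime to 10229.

Factor: 10229 = 53 · 193.
φ(10229) = (53−1) · (193−1) = 52 · 192 = 9984.

9984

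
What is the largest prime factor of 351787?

351787 = 61 · 5767
5767 = 73 · 79
79 is prime.
So 351787 = 61 · 73 · 79; the largest prime factor is 79.

79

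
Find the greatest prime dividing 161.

161 = 7 · 23
23 is prime.
So 161 = 7 · 23; the largest prime factor is 23.

23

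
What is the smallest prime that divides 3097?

19

3097 is odd.
Digit sum 19, not divisible by 3.
Ends in 7: not divisible by 5.
7: 3097 = 7·442 + 3
11: 3097 = 11·281 + 6
13: 3097 = 13·238 + 3
17: 3097 = 17·182 + 3
19: 3097 = 19·163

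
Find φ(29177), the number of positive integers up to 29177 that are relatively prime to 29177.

Factor: 29177 = 163 · 179.
φ(29177) = (163−1) · (179−1) = 162 · 178 = 28836.

28836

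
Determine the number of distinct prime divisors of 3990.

5

3990 = 2 · 1995
1995 = 3 · 665
665 = 5 · 133
133 = 7 · 19
3990 = 2 · 3 · 5 · 7 · 19, which has 5 distinct prime factors.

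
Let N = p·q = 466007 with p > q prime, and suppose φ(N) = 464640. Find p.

φ(n) = (p−1)(q−1) = n − (p+q) + 1, so p + q = 466007 − 464640 + 1 = 1368.
p and q are the roots of t² − 1368t + 466007 = 0.
Discriminant: 1368² − 4·466007 = 1871424 − 1864028 = 7396; √7396 = 86.
q = (1368 − 86)/2 = 641, p = (1368 + 86)/2 = 727.
Check: 641 · 727 = 466007.

727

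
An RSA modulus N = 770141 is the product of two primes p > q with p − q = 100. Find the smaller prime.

829

Since p = q + 100, we have 770141 = q(q + 100), so q² + 100q − 770141 = 0.
Discriminant: 100² + 4·770141 = 10000 + 3080564 = 3090564; √3090564 = 1758.
q = (−100 + 1758)/2 = 829, and p = q + 100 = 929.
Check: 829 · 929 = 770141.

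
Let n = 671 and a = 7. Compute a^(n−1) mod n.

7^1 ≡ 7 (mod 671)
7^2 ≡ 7^2 = 49 ≡ 49 (mod 671)
7^4 ≡ 49^2 = 2401 ≡ 388 (mod 671)
7^8 ≡ 388^2 = 150544 ≡ 240 (mod 671)
7^16 ≡ 240^2 = 57600 ≡ 565 (mod 671)
7^32 ≡ 565^2 = 319225 ≡ 500 (mod 671)
7^64 ≡ 500^2 = 250000 ≡ 388 (mod 671)
7^128 ≡ 388^2 = 150544 ≡ 240 (mod 671)
7^256 ≡ 240^2 = 57600 ≡ 565 (mod 671)
7^512 ≡ 565^2 = 319225 ≡ 500 (mod 671)
670 = 512 + 128 + 16 + 8 + 4 + 2 in binary powers of 2.
So 7^670 ≡ 500 · 240 · 565 · 240 · 388 · 49 ≡ 353 (mod 671).
Since 353 ≠ 1, base 7 is a Fermat witness: 671 is composite.

353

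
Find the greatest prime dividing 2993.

73

2993 = 41 · 73
73 is prime.
So 2993 = 41 · 73; the largest prime factor is 73.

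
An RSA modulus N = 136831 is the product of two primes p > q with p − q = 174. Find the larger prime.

Since p = q + 174, we have 136831 = q(q + 174), so q² + 174q − 136831 = 0.
Discriminant: 174² + 4·136831 = 30276 + 547324 = 577600; √577600 = 760.
q = (−174 + 760)/2 = 293, and p = q + 174 = 467.
Check: 293 · 467 = 136831.

467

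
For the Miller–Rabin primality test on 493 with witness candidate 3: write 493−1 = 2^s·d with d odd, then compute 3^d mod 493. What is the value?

160

493 − 1 = 492 = 2^2 · 123, so d = 123.
3^1 ≡ 3 (mod 493)
3^2 ≡ 3^2 = 9 ≡ 9 (mod 493)
3^4 ≡ 9^2 = 81 ≡ 81 (mod 493)
3^8 ≡ 81^2 = 6561 ≡ 152 (mod 493)
3^16 ≡ 152^2 = 23104 ≡ 426 (mod 493)
3^32 ≡ 426^2 = 181476 ≡ 52 (mod 493)
3^64 ≡ 52^2 = 2704 ≡ 239 (mod 493)
123 = 64 + 32 + 16 + 8 + 2 + 1 in binary powers of 2.
So 3^123 ≡ 239 · 52 · 426 · 152 · 9 · 3 ≡ 160 (mod 493).
Squaring chain: 160 → 457; never reaches −1, so base 3 is a Miller–Rabin witness that 493 is composite.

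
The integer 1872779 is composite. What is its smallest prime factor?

43

1872779 is odd.
Digit sum 41, not divisible by 3.
Ends in 9: not divisible by 5.
7: 1872779 = 7·267539 + 6
11: 1872779 = 11·170252 + 7
13: 1872779 = 13·144059 + 12
17: 1872779 = 17·110163 + 8
19: 1872779 = 19·98567 + 6
23: 1872779 = 23·81425 + 4
29: 1872779 = 29·64578 + 17
31: 1872779 = 31·60412 + 7
37: 1872779 = 37·50615 + 24
41: 1872779 = 41·45677 + 22
43: 1872779 = 43·43553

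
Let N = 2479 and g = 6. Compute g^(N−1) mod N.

6^1 ≡ 6 (mod 2479)
6^2 ≡ 6^2 = 36 ≡ 36 (mod 2479)
6^4 ≡ 36^2 = 1296 ≡ 1296 (mod 2479)
6^8 ≡ 1296^2 = 1679616 ≡ 1333 (mod 2479)
6^16 ≡ 1333^2 = 1776889 ≡ 1925 (mod 2479)
6^32 ≡ 1925^2 = 3705625 ≡ 1999 (mod 2479)
6^64 ≡ 1999^2 = 3996001 ≡ 2332 (mod 2479)
6^128 ≡ 2332^2 = 5438224 ≡ 1777 (mod 2479)
6^256 ≡ 1777^2 = 3157729 ≡ 1962 (mod 2479)
6^512 ≡ 1962^2 = 3849444 ≡ 2036 (mod 2479)
6^1024 ≡ 2036^2 = 4145296 ≡ 408 (mod 2479)
6^2048 ≡ 408^2 = 166464 ≡ 371 (mod 2479)
2478 = 2048 + 256 + 128 + 32 + 8 + 4 + 2 in binary powers of 2.
So 6^2478 ≡ 371 · 1962 · 1777 · 1999 · 1333 · 1296 · 36 ≡ 2293 (mod 2479).
Since 2293 ≠ 1, base 6 is a Fermat witness: 2479 is composite.

2293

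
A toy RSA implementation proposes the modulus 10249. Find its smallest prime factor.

10249 is odd.
Digit sum 16, not divisible by 3.
Ends in 9: not divisible by 5.
7: 10249 = 7·1464 + 1
11: 10249 = 11·931 + 8
13: 10249 = 13·788 + 5
17: 10249 = 17·602 + 15
19: 10249 = 19·539 + 8
23: 10249 = 23·445 + 14
29: 10249 = 29·353 + 12
31: 10249 = 31·330 + 19
37: 10249 = 37·277

37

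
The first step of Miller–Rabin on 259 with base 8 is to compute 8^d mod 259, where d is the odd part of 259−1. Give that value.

259 − 1 = 258 = 2^1 · 129, so d = 129.
8^1 ≡ 8 (mod 259)
8^2 ≡ 8^2 = 64 ≡ 64 (mod 259)
8^4 ≡ 64^2 = 4096 ≡ 211 (mod 259)
8^8 ≡ 211^2 = 44521 ≡ 232 (mod 259)
8^16 ≡ 232^2 = 53824 ≡ 211 (mod 259)
8^32 ≡ 211^2 = 44521 ≡ 232 (mod 259)
8^64 ≡ 232^2 = 53824 ≡ 211 (mod 259)
8^128 ≡ 211^2 = 44521 ≡ 232 (mod 259)
129 = 128 + 1 in binary powers of 2.
So 8^129 ≡ 232 · 8 ≡ 43 (mod 259).
Squaring chain: 43; never reaches −1, so base 8 is a Miller–Rabin witness that 259 is composite.

43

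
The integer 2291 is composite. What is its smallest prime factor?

29

2291 is odd.
Digit sum 14, not divisible by 3.
Ends in 1: not divisible by 5.
7: 2291 = 7·327 + 2
11: 2291 = 11·208 + 3
13: 2291 = 13·176 + 3
17: 2291 = 17·134 + 13
19: 2291 = 19·120 + 11
23: 2291 = 23·99 + 14
29: 2291 = 29·79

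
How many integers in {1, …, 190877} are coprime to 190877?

Factor: 190877 = 23 · 43 · 193.
φ(190877) = (23−1) · (43−1) · (193−1) = 22 · 42 · 192 = 177408.

177408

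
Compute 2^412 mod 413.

2^1 ≡ 2 (mod 413)
2^2 ≡ 2^2 = 4 ≡ 4 (mod 413)
2^4 ≡ 4^2 = 16 ≡ 16 (mod 413)
2^8 ≡ 16^2 = 256 ≡ 256 (mod 413)
2^16 ≡ 256^2 = 65536 ≡ 282 (mod 413)
2^32 ≡ 282^2 = 79524 ≡ 228 (mod 413)
2^64 ≡ 228^2 = 51984 ≡ 359 (mod 413)
2^128 ≡ 359^2 = 128881 ≡ 25 (mod 413)
2^256 ≡ 25^2 = 625 ≡ 212 (mod 413)
412 = 256 + 128 + 16 + 8 + 4 in binary powers of 2.
So 2^412 ≡ 212 · 25 · 282 · 256 · 16 ≡ 359 (mod 413).
Since 359 ≠ 1, base 2 is a Fermat witness: 413 is composite.

359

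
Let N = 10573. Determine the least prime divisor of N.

97

10573 is odd.
Digit sum 16, not divisible by 3.
Ends in 3: not divisible by 5.
7: 10573 = 7·1510 + 3
11: 10573 = 11·961 + 2
13: 10573 = 13·813 + 4
17: 10573 = 17·621 + 16
19: 10573 = 19·556 + 9
23: 10573 = 23·459 + 16
29: 10573 = 29·364 + 17
31: 10573 = 31·341 + 2
37: 10573 = 37·285 + 28
41: 10573 = 41·257 + 36
43: 10573 = 43·245 + 38
47: 10573 = 47·224 + 45
53: 10573 = 53·199 + 26
59: 10573 = 59·179 + 12
61: 10573 = 61·173 + 20
67: 10573 = 67·157 + 54
71: 10573 = 71·148 + 65
73: 10573 = 73·144 + 61
79: 10573 = 79·133 + 66
83: 10573 = 83·127 + 32
89: 10573 = 89·118 + 71
97: 10573 = 97·109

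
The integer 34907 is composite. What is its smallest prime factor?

34907 is odd.
Digit sum 23, not divisible by 3.
Ends in 7: not divisible by 5.
7: 34907 = 7·4986 + 5
11: 34907 = 11·3173 + 4
13: 34907 = 13·2685 + 2
17: 34907 = 17·2053 + 6
19: 34907 = 19·1837 + 4
23: 34907 = 23·1517 + 16
29: 34907 = 29·1203 + 20
31: 34907 = 31·1126 + 1
37: 34907 = 37·943 + 16
41: 34907 = 41·851 + 16
43: 34907 = 43·811 + 34
47: 34907 = 47·742 + 33
53: 34907 = 53·658 + 33
59: 34907 = 59·591 + 38
61: 34907 = 61·572 + 15
67: 34907 = 67·521

67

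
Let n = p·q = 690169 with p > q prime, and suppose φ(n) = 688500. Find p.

φ(n) = (p−1)(q−1) = n − (p+q) + 1, so p + q = 690169 − 688500 + 1 = 1670.
p and q are the roots of t² − 1670t + 690169 = 0.
Discriminant: 1670² − 4·690169 = 2788900 − 2760676 = 28224; √28224 = 168.
q = (1670 − 168)/2 = 751, p = (1670 + 168)/2 = 919.
Check: 751 · 919 = 690169.

919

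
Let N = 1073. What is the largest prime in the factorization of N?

1073 = 29 · 37
37 is prime.
So 1073 = 29 · 37; the largest prime factor is 37.

37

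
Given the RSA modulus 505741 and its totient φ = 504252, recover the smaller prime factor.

523

φ(n) = (p−1)(q−1) = n − (p+q) + 1, so p + q = 505741 − 504252 + 1 = 1490.
p and q are the roots of t² − 1490t + 505741 = 0.
Discriminant: 1490² − 4·505741 = 2220100 − 2022964 = 197136; √197136 = 444.
q = (1490 − 444)/2 = 523, p = (1490 + 444)/2 = 967.
Check: 523 · 967 = 505741.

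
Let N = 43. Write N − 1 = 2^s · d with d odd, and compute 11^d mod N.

43 − 1 = 42 = 2^1 · 21, so d = 21.
11^1 ≡ 11 (mod 43)
11^2 ≡ 11^2 = 121 ≡ 35 (mod 43)
11^4 ≡ 35^2 = 1225 ≡ 21 (mod 43)
11^8 ≡ 21^2 = 441 ≡ 11 (mod 43)
11^16 ≡ 11^2 = 121 ≡ 35 (mod 43)
21 = 16 + 4 + 1 in binary powers of 2.
So 11^21 ≡ 35 · 21 · 11 ≡ 1 (mod 43).
Since 11^d ≡ 1 (mod 43), base 11 does not prove 43 composite.

1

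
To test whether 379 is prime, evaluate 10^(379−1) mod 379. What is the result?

1

10^1 ≡ 10 (mod 379)
10^2 ≡ 10^2 = 100 ≡ 100 (mod 379)
10^4 ≡ 100^2 = 10000 ≡ 146 (mod 379)
10^8 ≡ 146^2 = 21316 ≡ 92 (mod 379)
10^16 ≡ 92^2 = 8464 ≡ 126 (mod 379)
10^32 ≡ 126^2 = 15876 ≡ 337 (mod 379)
10^64 ≡ 337^2 = 113569 ≡ 248 (mod 379)
10^128 ≡ 248^2 = 61504 ≡ 106 (mod 379)
10^256 ≡ 106^2 = 11236 ≡ 245 (mod 379)
378 = 256 + 64 + 32 + 16 + 8 + 2 in binary powers of 2.
So 10^378 ≡ 245 · 248 · 337 · 126 · 92 · 100 ≡ 1 (mod 379).
Since the result is 1, base 10 gives no evidence that 379 is composite.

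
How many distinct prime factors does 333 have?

2

333 = 3^2 · 37
333 = 3^2 · 37, which has 2 distinct prime factors.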